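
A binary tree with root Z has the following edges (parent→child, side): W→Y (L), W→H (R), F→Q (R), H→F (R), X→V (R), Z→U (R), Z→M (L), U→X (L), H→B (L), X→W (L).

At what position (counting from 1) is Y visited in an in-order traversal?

3

In-order visits the left subtree, then the node, then the right subtree.
At Z: go left to M.
  M is a leaf — visit M.
Visit Z.
At Z: go right to U.
  At U: go left to X.
    At X: go left to W.
      At W: go left to Y.
        Y is a leaf — visit Y.
      Visit W.
      At W: go right to H.
        At H: go left to B.
          B is a leaf — visit B.
        Visit H.
        At H: go right to F.
          At F: no left child.
          Visit F.
          At F: go right to Q.
            Q is a leaf — visit Q.
    Visit X.
    At X: go right to V.
      V is a leaf — visit V.
  Visit U.
  At U: no right child.
Full in-order sequence: M, Z, Y, W, B, H, F, Q, X, V, U.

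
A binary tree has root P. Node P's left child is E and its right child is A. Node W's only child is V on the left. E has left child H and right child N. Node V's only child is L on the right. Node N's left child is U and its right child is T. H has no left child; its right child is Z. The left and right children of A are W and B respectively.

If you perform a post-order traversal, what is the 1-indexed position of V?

Post-order visits the left subtree, then the right subtree, then the node.
At P: go left to E.
  At E: go left to H.
    At H: no left child.
    At H: go right to Z.
      Z is a leaf — visit Z.
    Visit H.
  At E: go right to N.
    At N: go left to U.
      U is a leaf — visit U.
    At N: go right to T.
      T is a leaf — visit T.
    Visit N.
  Visit E.
At P: go right to A.
  At A: go left to W.
    At W: go left to V.
      At V: no left child.
      At V: go right to L.
        L is a leaf — visit L.
      Visit V.
    At W: no right child.
    Visit W.
  At A: go right to B.
    B is a leaf — visit B.
  Visit A.
Visit P.
Full post-order sequence: Z, H, U, T, N, E, L, V, W, B, A, P.

8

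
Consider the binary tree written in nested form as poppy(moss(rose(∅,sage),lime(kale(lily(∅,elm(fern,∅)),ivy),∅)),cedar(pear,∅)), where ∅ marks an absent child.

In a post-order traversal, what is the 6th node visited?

Post-order visits the left subtree, then the right subtree, then the node.
At poppy: go left to moss.
  At moss: go left to rose.
    At rose: no left child.
    At rose: go right to sage.
      sage is a leaf — visit sage.
    Visit rose.
  At moss: go right to lime.
    At lime: go left to kale.
      At kale: go left to lily.
        At lily: no left child.
        At lily: go right to elm.
          At elm: go left to fern.
            fern is a leaf — visit fern.
          At elm: no right child.
          Visit elm.
        Visit lily.
      At kale: go right to ivy.
        ivy is a leaf — visit ivy.
      Visit kale.
    At lime: no right child.
    Visit lime.
  Visit moss.
At poppy: go right to cedar.
  At cedar: go left to pear.
    pear is a leaf — visit pear.
  At cedar: no right child.
  Visit cedar.
Visit poppy.
Full post-order sequence: sage, rose, fern, elm, lily, ivy, kale, lime, moss, pear, cedar, poppy.

ivy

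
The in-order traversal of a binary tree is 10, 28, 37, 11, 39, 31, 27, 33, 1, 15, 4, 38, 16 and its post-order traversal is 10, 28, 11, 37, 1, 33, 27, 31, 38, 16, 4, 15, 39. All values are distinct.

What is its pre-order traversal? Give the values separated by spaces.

39 37 28 10 11 15 31 27 33 1 4 16 38

The last element of post-order is the root; it splits in-order into left and right subtrees.
Root 39: left subtree has 4 nodes {10, 28, 37, 11}, right has 8 {31, 27, 33, 1, 15, 4, 38, 16}.
  Root 37: left subtree has 2 nodes {10, 28}, right has 1 {11}.
    Root 28: left subtree has 1 node {10}, right has 0 { }.
  Root 15: left subtree has 4 nodes {31, 27, 33, 1}, right has 3 {4, 38, 16}.
    Root 31: left subtree has 0 nodes { }, right has 3 {27, 33, 1}.
      Root 27: left subtree has 0 nodes { }, right has 2 {33, 1}.
        Root 33: left subtree has 0 nodes { }, right has 1 {1}.
    Root 4: left subtree has 0 nodes { }, right has 2 {38, 16}.
      Root 16: left subtree has 1 node {38}, right has 0 { }.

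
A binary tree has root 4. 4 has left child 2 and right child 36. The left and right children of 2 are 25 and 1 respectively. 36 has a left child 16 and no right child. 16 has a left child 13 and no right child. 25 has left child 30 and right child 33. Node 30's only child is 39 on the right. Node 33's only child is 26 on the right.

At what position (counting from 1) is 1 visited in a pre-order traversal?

8

Pre-order visits the node, then its left subtree, then its right subtree.
Visit 4.
At 4: go left to 2.
  Visit 2.
  At 2: go left to 25.
    Visit 25.
    At 25: go left to 30.
      Visit 30.
      At 30: no left child.
      At 30: go right to 39.
        39 is a leaf — visit 39.
    At 25: go right to 33.
      Visit 33.
      At 33: no left child.
      At 33: go right to 26.
        26 is a leaf — visit 26.
  At 2: go right to 1.
    1 is a leaf — visit 1.
At 4: go right to 36.
  Visit 36.
  At 36: go left to 16.
    Visit 16.
    At 16: go left to 13.
      13 is a leaf — visit 13.
    At 16: no right child.
  At 36: no right child.
Full pre-order sequence: 4, 2, 25, 30, 39, 33, 26, 1, 36, 16, 13.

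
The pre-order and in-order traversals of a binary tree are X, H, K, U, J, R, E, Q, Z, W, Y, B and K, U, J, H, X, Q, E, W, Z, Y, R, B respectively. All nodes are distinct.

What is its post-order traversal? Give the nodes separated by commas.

The first element of pre-order is the root; it splits in-order into left and right subtrees.
Root X: left subtree has 4 nodes {K, U, J, H}, right has 7 {Q, E, W, Z, Y, R, B}.
  Root H: left subtree has 3 nodes {K, U, J}, right has 0 { }.
    Root K: left subtree has 0 nodes { }, right has 2 {U, J}.
      Root U: left subtree has 0 nodes { }, right has 1 {J}.
  Root R: left subtree has 5 nodes {Q, E, W, Z, Y}, right has 1 {B}.
    Root E: left subtree has 1 node {Q}, right has 3 {W, Z, Y}.
      Root Z: left subtree has 1 node {W}, right has 1 {Y}.

J, U, K, H, Q, W, Y, Z, E, B, R, X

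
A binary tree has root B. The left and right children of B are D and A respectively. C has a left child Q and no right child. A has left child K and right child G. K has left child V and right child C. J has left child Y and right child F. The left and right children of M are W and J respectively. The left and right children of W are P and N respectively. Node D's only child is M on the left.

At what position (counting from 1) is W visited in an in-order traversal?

In-order visits the left subtree, then the node, then the right subtree.
At B: go left to D.
  At D: go left to M.
    At M: go left to W.
      At W: go left to P.
        P is a leaf — visit P.
      Visit W.
      At W: go right to N.
        N is a leaf — visit N.
    Visit M.
    At M: go right to J.
      At J: go left to Y.
        Y is a leaf — visit Y.
      Visit J.
      At J: go right to F.
        F is a leaf — visit F.
  Visit D.
  At D: no right child.
Visit B.
At B: go right to A.
  At A: go left to K.
    At K: go left to V.
      V is a leaf — visit V.
    Visit K.
    At K: go right to C.
      At C: go left to Q.
        Q is a leaf — visit Q.
      Visit C.
      At C: no right child.
  Visit A.
  At A: go right to G.
    G is a leaf — visit G.
Full in-order sequence: P, W, N, M, Y, J, F, D, B, V, K, Q, C, A, G.

2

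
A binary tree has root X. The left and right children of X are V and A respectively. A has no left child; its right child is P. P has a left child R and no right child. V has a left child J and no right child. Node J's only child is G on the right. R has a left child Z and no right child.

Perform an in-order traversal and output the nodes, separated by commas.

J, G, V, X, A, Z, R, P

In-order visits the left subtree, then the node, then the right subtree.
At X: go left to V.
  At V: go left to J.
    At J: no left child.
    Visit J.
    At J: go right to G.
      G is a leaf — visit G.
  Visit V.
  At V: no right child.
Visit X.
At X: go right to A.
  At A: no left child.
  Visit A.
  At A: go right to P.
    At P: go left to R.
      At R: go left to Z.
        Z is a leaf — visit Z.
      Visit R.
      At R: no right child.
    Visit P.
    At P: no right child.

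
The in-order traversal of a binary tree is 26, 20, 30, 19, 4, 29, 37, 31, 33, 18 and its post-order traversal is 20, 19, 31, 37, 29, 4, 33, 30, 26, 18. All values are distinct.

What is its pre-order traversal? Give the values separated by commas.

18, 26, 30, 20, 33, 4, 19, 29, 37, 31

The last element of post-order is the root; it splits in-order into left and right subtrees.
Root 18: left subtree has 9 nodes {26, 20, 30, 19, 4, 29, 37, 31, 33}, right has 0 { }.
  Root 26: left subtree has 0 nodes { }, right has 8 {20, 30, 19, 4, 29, 37, 31, 33}.
    Root 30: left subtree has 1 node {20}, right has 6 {19, 4, 29, 37, 31, 33}.
      Root 33: left subtree has 5 nodes {19, 4, 29, 37, 31}, right has 0 { }.
        Root 4: left subtree has 1 node {19}, right has 3 {29, 37, 31}.
          Root 29: left subtree has 0 nodes { }, right has 2 {37, 31}.
            Root 37: left subtree has 0 nodes { }, right has 1 {31}.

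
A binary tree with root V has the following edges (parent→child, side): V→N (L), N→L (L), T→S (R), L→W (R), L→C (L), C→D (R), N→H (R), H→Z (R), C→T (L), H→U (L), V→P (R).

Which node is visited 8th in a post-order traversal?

Post-order visits the left subtree, then the right subtree, then the node.
At V: go left to N.
  At N: go left to L.
    At L: go left to C.
      At C: go left to T.
        At T: no left child.
        At T: go right to S.
          S is a leaf — visit S.
        Visit T.
      At C: go right to D.
        D is a leaf — visit D.
      Visit C.
    At L: go right to W.
      W is a leaf — visit W.
    Visit L.
  At N: go right to H.
    At H: go left to U.
      U is a leaf — visit U.
    At H: go right to Z.
      Z is a leaf — visit Z.
    Visit H.
  Visit N.
At V: go right to P.
  P is a leaf — visit P.
Visit V.
Full post-order sequence: S, T, D, C, W, L, U, Z, H, N, P, V.

Z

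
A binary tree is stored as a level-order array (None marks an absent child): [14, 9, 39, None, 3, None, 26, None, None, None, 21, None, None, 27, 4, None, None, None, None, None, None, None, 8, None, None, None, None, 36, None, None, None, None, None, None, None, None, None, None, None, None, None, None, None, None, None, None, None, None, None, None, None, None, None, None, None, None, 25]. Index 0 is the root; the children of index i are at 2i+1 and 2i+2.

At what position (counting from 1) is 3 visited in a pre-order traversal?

3

Pre-order visits the node, then its left subtree, then its right subtree.
Visit 14.
At 14: go left to 9.
  Visit 9.
  At 9: no left child.
  At 9: go right to 3.
    Visit 3.
    At 3: no left child.
    At 3: go right to 21.
      Visit 21.
      At 21: no left child.
      At 21: go right to 8.
        8 is a leaf — visit 8.
At 14: go right to 39.
  Visit 39.
  At 39: no left child.
  At 39: go right to 26.
    Visit 26.
    At 26: go left to 27.
      Visit 27.
      At 27: go left to 36.
        Visit 36.
        At 36: no left child.
        At 36: go right to 25.
          25 is a leaf — visit 25.
      At 27: no right child.
    At 26: go right to 4.
      4 is a leaf — visit 4.
Full pre-order sequence: 14, 9, 3, 21, 8, 39, 26, 27, 36, 25, 4.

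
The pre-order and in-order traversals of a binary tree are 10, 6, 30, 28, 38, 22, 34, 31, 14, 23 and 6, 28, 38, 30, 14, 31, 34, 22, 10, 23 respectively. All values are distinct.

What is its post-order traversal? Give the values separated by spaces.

38 28 14 31 34 22 30 6 23 10

The first element of pre-order is the root; it splits in-order into left and right subtrees.
Root 10: left subtree has 8 nodes {6, 28, 38, 30, 14, 31, 34, 22}, right has 1 {23}.
  Root 6: left subtree has 0 nodes { }, right has 7 {28, 38, 30, 14, 31, 34, 22}.
    Root 30: left subtree has 2 nodes {28, 38}, right has 4 {14, 31, 34, 22}.
      Root 28: left subtree has 0 nodes { }, right has 1 {38}.
      Root 22: left subtree has 3 nodes {14, 31, 34}, right has 0 { }.
        Root 34: left subtree has 2 nodes {14, 31}, right has 0 { }.
          Root 31: left subtree has 1 node {14}, right has 0 { }.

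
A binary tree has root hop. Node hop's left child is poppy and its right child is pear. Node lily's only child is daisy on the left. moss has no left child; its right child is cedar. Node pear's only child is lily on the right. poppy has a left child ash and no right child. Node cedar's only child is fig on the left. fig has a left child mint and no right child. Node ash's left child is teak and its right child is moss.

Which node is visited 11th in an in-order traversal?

lily

In-order visits the left subtree, then the node, then the right subtree.
At hop: go left to poppy.
  At poppy: go left to ash.
    At ash: go left to teak.
      teak is a leaf — visit teak.
    Visit ash.
    At ash: go right to moss.
      At moss: no left child.
      Visit moss.
      At moss: go right to cedar.
        At cedar: go left to fig.
          At fig: go left to mint.
            mint is a leaf — visit mint.
          Visit fig.
          At fig: no right child.
        Visit cedar.
        At cedar: no right child.
  Visit poppy.
  At poppy: no right child.
Visit hop.
At hop: go right to pear.
  At pear: no left child.
  Visit pear.
  At pear: go right to lily.
    At lily: go left to daisy.
      daisy is a leaf — visit daisy.
    Visit lily.
    At lily: no right child.
Full in-order sequence: teak, ash, moss, mint, fig, cedar, poppy, hop, pear, daisy, lily.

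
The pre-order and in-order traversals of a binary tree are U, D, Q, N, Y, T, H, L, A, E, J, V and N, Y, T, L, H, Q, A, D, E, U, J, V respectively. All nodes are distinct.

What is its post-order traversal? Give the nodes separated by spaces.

L H T Y N A Q E D V J U

The first element of pre-order is the root; it splits in-order into left and right subtrees.
Root U: left subtree has 9 nodes {N, Y, T, L, H, Q, A, D, E}, right has 2 {J, V}.
  Root D: left subtree has 7 nodes {N, Y, T, L, H, Q, A}, right has 1 {E}.
    Root Q: left subtree has 5 nodes {N, Y, T, L, H}, right has 1 {A}.
      Root N: left subtree has 0 nodes { }, right has 4 {Y, T, L, H}.
        Root Y: left subtree has 0 nodes { }, right has 3 {T, L, H}.
          Root T: left subtree has 0 nodes { }, right has 2 {L, H}.
            Root H: left subtree has 1 node {L}, right has 0 { }.
  Root J: left subtree has 0 nodes { }, right has 1 {V}.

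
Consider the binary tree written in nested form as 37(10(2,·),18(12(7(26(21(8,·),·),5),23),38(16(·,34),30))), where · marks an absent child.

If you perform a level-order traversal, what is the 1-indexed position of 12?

5

Level-order visits nodes level by level from the root, left to right within each level.
Level 0: 37
Level 1: 10, 18
Level 2: 2, 12, 38
Level 3: 7, 23, 16, 30
Level 4: 26, 5, 34
Level 5: 21
Level 6: 8
Full level-order sequence: 37, 10, 18, 2, 12, 38, 7, 23, 16, 30, 26, 5, 34, 21, 8.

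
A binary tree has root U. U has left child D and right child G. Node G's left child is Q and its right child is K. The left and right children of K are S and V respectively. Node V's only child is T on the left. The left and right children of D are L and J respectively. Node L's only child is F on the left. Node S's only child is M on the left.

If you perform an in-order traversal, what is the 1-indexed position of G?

In-order visits the left subtree, then the node, then the right subtree.
At U: go left to D.
  At D: go left to L.
    At L: go left to F.
      F is a leaf — visit F.
    Visit L.
    At L: no right child.
  Visit D.
  At D: go right to J.
    J is a leaf — visit J.
Visit U.
At U: go right to G.
  At G: go left to Q.
    Q is a leaf — visit Q.
  Visit G.
  At G: go right to K.
    At K: go left to S.
      At S: go left to M.
        M is a leaf — visit M.
      Visit S.
      At S: no right child.
    Visit K.
    At K: go right to V.
      At V: go left to T.
        T is a leaf — visit T.
      Visit V.
      At V: no right child.
Full in-order sequence: F, L, D, J, U, Q, G, M, S, K, T, V.

7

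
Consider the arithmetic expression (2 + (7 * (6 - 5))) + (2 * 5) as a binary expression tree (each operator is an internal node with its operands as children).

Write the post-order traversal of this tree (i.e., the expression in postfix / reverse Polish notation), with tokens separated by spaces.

Post-order on an expression tree gives postfix notation: for each operator, emit left operand, right operand, then the operator.

2 7 6 5 - * + 2 5 * +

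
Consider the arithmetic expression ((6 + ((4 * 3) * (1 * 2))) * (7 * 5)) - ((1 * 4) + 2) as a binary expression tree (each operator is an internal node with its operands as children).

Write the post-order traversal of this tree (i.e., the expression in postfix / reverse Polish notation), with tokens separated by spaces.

Post-order on an expression tree gives postfix notation: for each operator, emit left operand, right operand, then the operator.

6 4 3 * 1 2 * * + 7 5 * * 1 4 * 2 + -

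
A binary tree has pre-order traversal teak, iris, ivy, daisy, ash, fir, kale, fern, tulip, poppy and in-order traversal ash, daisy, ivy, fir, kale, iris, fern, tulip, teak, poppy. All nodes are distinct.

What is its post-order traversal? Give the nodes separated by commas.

The first element of pre-order is the root; it splits in-order into left and right subtrees.
Root teak: left subtree has 8 nodes {ash, daisy, ivy, fir, kale, iris, fern, tulip}, right has 1 {poppy}.
  Root iris: left subtree has 5 nodes {ash, daisy, ivy, fir, kale}, right has 2 {fern, tulip}.
    Root ivy: left subtree has 2 nodes {ash, daisy}, right has 2 {fir, kale}.
      Root daisy: left subtree has 1 node {ash}, right has 0 { }.
      Root fir: left subtree has 0 nodes { }, right has 1 {kale}.
    Root fern: left subtree has 0 nodes { }, right has 1 {tulip}.

ash, daisy, kale, fir, ivy, tulip, fern, iris, poppy, teak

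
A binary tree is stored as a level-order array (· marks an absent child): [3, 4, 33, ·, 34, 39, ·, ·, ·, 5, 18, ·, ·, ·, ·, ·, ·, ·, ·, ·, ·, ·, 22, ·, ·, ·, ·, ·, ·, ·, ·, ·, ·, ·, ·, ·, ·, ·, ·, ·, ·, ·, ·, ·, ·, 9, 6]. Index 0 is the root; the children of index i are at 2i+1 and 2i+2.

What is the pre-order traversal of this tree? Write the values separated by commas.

Pre-order visits the node, then its left subtree, then its right subtree.
Visit 3.
At 3: go left to 4.
  Visit 4.
  At 4: no left child.
  At 4: go right to 34.
    Visit 34.
    At 34: go left to 5.
      5 is a leaf — visit 5.
    At 34: go right to 18.
      Visit 18.
      At 18: no left child.
      At 18: go right to 22.
        Visit 22.
        At 22: go left to 9.
          9 is a leaf — visit 9.
        At 22: go right to 6.
          6 is a leaf — visit 6.
At 3: go right to 33.
  Visit 33.
  At 33: go left to 39.
    39 is a leaf — visit 39.
  At 33: no right child.

3, 4, 34, 5, 18, 22, 9, 6, 33, 39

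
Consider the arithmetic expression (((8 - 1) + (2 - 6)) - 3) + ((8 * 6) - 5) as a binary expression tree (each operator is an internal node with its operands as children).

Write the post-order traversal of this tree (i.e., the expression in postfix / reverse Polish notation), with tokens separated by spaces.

8 1 - 2 6 - + 3 - 8 6 * 5 - +

Post-order on an expression tree gives postfix notation: for each operator, emit left operand, right operand, then the operator.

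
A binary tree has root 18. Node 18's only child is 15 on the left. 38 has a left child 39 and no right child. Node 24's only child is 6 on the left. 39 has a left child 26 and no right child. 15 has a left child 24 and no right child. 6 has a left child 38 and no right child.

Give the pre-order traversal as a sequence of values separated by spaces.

18 15 24 6 38 39 26

Pre-order visits the node, then its left subtree, then its right subtree.
Visit 18.
At 18: go left to 15.
  Visit 15.
  At 15: go left to 24.
    Visit 24.
    At 24: go left to 6.
      Visit 6.
      At 6: go left to 38.
        Visit 38.
        At 38: go left to 39.
          Visit 39.
          At 39: go left to 26.
            26 is a leaf — visit 26.
          At 39: no right child.
        At 38: no right child.
      At 6: no right child.
    At 24: no right child.
  At 15: no right child.
At 18: no right child.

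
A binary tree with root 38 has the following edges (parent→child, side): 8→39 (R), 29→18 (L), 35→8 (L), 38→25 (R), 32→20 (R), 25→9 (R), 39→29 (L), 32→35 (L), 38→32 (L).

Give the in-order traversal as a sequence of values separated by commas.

In-order visits the left subtree, then the node, then the right subtree.
At 38: go left to 32.
  At 32: go left to 35.
    At 35: go left to 8.
      At 8: no left child.
      Visit 8.
      At 8: go right to 39.
        At 39: go left to 29.
          At 29: go left to 18.
            18 is a leaf — visit 18.
          Visit 29.
          At 29: no right child.
        Visit 39.
        At 39: no right child.
    Visit 35.
    At 35: no right child.
  Visit 32.
  At 32: go right to 20.
    20 is a leaf — visit 20.
Visit 38.
At 38: go right to 25.
  At 25: no left child.
  Visit 25.
  At 25: go right to 9.
    9 is a leaf — visit 9.

8, 18, 29, 39, 35, 32, 20, 38, 25, 9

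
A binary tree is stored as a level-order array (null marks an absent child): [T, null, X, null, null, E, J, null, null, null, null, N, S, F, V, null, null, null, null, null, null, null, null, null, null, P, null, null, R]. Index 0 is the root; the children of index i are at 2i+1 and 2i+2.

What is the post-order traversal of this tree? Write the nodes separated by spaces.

Post-order visits the left subtree, then the right subtree, then the node.
At T: no left child.
At T: go right to X.
  At X: go left to E.
    At E: go left to N.
      N is a leaf — visit N.
    At E: go right to S.
      At S: go left to P.
        P is a leaf — visit P.
      At S: no right child.
      Visit S.
    Visit E.
  At X: go right to J.
    At J: go left to F.
      At F: no left child.
      At F: go right to R.
        R is a leaf — visit R.
      Visit F.
    At J: go right to V.
      V is a leaf — visit V.
    Visit J.
  Visit X.
Visit T.

N P S E R F V J X T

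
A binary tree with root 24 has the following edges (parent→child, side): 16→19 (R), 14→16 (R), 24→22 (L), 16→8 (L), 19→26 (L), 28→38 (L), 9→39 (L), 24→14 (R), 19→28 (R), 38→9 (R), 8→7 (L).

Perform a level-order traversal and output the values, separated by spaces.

24 22 14 16 8 19 7 26 28 38 9 39

Level-order visits nodes level by level from the root, left to right within each level.
Level 0: 24
Level 1: 22, 14
Level 2: 16
Level 3: 8, 19
Level 4: 7, 26, 28
Level 5: 38
Level 6: 9
Level 7: 39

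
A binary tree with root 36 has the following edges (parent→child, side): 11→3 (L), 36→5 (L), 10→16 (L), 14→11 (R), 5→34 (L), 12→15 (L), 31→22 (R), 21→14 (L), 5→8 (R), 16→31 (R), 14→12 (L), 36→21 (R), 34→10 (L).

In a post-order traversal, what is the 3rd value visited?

Post-order visits the left subtree, then the right subtree, then the node.
At 36: go left to 5.
  At 5: go left to 34.
    At 34: go left to 10.
      At 10: go left to 16.
        At 16: no left child.
        At 16: go right to 31.
          At 31: no left child.
          At 31: go right to 22.
            22 is a leaf — visit 22.
          Visit 31.
        Visit 16.
      At 10: no right child.
      Visit 10.
    At 34: no right child.
    Visit 34.
  At 5: go right to 8.
    8 is a leaf — visit 8.
  Visit 5.
At 36: go right to 21.
  At 21: go left to 14.
    At 14: go left to 12.
      At 12: go left to 15.
        15 is a leaf — visit 15.
      At 12: no right child.
      Visit 12.
    At 14: go right to 11.
      At 11: go left to 3.
        3 is a leaf — visit 3.
      At 11: no right child.
      Visit 11.
    Visit 14.
  At 21: no right child.
  Visit 21.
Visit 36.
Full post-order sequence: 22, 31, 16, 10, 34, 8, 5, 15, 12, 3, 11, 14, 21, 36.

16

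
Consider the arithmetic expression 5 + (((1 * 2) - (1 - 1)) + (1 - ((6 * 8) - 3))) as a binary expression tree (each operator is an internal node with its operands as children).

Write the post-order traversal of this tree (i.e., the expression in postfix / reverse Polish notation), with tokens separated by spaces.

Post-order on an expression tree gives postfix notation: for each operator, emit left operand, right operand, then the operator.

5 1 2 * 1 1 - - 1 6 8 * 3 - - + +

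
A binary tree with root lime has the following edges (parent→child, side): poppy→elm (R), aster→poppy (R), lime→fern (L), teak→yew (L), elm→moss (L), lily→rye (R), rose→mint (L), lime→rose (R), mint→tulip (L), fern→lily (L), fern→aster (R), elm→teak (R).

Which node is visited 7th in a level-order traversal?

rye

Level-order visits nodes level by level from the root, left to right within each level.
Level 0: lime
Level 1: fern, rose
Level 2: lily, aster, mint
Level 3: rye, poppy, tulip
Level 4: elm
Level 5: moss, teak
Level 6: yew
Full level-order sequence: lime, fern, rose, lily, aster, mint, rye, poppy, tulip, elm, moss, teak, yew.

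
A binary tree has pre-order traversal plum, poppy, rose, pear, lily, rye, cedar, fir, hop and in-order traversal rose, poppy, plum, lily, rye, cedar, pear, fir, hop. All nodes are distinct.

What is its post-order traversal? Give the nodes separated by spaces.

rose poppy cedar rye lily hop fir pear plum

The first element of pre-order is the root; it splits in-order into left and right subtrees.
Root plum: left subtree has 2 nodes {rose, poppy}, right has 6 {lily, rye, cedar, pear, fir, hop}.
  Root poppy: left subtree has 1 node {rose}, right has 0 { }.
  Root pear: left subtree has 3 nodes {lily, rye, cedar}, right has 2 {fir, hop}.
    Root lily: left subtree has 0 nodes { }, right has 2 {rye, cedar}.
      Root rye: left subtree has 0 nodes { }, right has 1 {cedar}.
    Root fir: left subtree has 0 nodes { }, right has 1 {hop}.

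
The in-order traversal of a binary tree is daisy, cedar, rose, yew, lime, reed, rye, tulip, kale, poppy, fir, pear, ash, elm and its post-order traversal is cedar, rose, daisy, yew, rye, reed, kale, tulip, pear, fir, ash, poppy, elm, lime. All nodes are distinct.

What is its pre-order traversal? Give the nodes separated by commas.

lime, yew, daisy, rose, cedar, elm, poppy, tulip, reed, rye, kale, ash, fir, pear

The last element of post-order is the root; it splits in-order into left and right subtrees.
Root lime: left subtree has 4 nodes {daisy, cedar, rose, yew}, right has 9 {reed, rye, tulip, kale, poppy, fir, pear, ash, elm}.
  Root yew: left subtree has 3 nodes {daisy, cedar, rose}, right has 0 { }.
    Root daisy: left subtree has 0 nodes { }, right has 2 {cedar, rose}.
      Root rose: left subtree has 1 node {cedar}, right has 0 { }.
  Root elm: left subtree has 8 nodes {reed, rye, tulip, kale, poppy, fir, pear, ash}, right has 0 { }.
    Root poppy: left subtree has 4 nodes {reed, rye, tulip, kale}, right has 3 {fir, pear, ash}.
      Root tulip: left subtree has 2 nodes {reed, rye}, right has 1 {kale}.
        Root reed: left subtree has 0 nodes { }, right has 1 {rye}.
      Root ash: left subtree has 2 nodes {fir, pear}, right has 0 { }.
        Root fir: left subtree has 0 nodes { }, right has 1 {pear}.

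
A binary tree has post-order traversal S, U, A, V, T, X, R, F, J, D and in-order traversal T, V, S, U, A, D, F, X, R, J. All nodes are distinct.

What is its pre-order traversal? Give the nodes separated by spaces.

The last element of post-order is the root; it splits in-order into left and right subtrees.
Root D: left subtree has 5 nodes {T, V, S, U, A}, right has 4 {F, X, R, J}.
  Root T: left subtree has 0 nodes { }, right has 4 {V, S, U, A}.
    Root V: left subtree has 0 nodes { }, right has 3 {S, U, A}.
      Root A: left subtree has 2 nodes {S, U}, right has 0 { }.
        Root U: left subtree has 1 node {S}, right has 0 { }.
  Root J: left subtree has 3 nodes {F, X, R}, right has 0 { }.
    Root F: left subtree has 0 nodes { }, right has 2 {X, R}.
      Root R: left subtree has 1 node {X}, right has 0 { }.

D T V A U S J F R X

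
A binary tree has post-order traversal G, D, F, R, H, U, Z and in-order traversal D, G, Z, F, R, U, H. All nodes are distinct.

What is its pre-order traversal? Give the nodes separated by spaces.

The last element of post-order is the root; it splits in-order into left and right subtrees.
Root Z: left subtree has 2 nodes {D, G}, right has 4 {F, R, U, H}.
  Root D: left subtree has 0 nodes { }, right has 1 {G}.
  Root U: left subtree has 2 nodes {F, R}, right has 1 {H}.
    Root R: left subtree has 1 node {F}, right has 0 { }.

Z D G U R F H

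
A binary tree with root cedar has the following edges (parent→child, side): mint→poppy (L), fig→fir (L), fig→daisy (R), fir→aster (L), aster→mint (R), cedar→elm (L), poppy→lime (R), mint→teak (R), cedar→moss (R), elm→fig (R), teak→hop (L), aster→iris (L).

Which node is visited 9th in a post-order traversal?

Post-order visits the left subtree, then the right subtree, then the node.
At cedar: go left to elm.
  At elm: no left child.
  At elm: go right to fig.
    At fig: go left to fir.
      At fir: go left to aster.
        At aster: go left to iris.
          iris is a leaf — visit iris.
        At aster: go right to mint.
          At mint: go left to poppy.
            At poppy: no left child.
            At poppy: go right to lime.
              lime is a leaf — visit lime.
            Visit poppy.
          At mint: go right to teak.
            At teak: go left to hop.
              hop is a leaf — visit hop.
            At teak: no right child.
            Visit teak.
          Visit mint.
        Visit aster.
      At fir: no right child.
      Visit fir.
    At fig: go right to daisy.
      daisy is a leaf — visit daisy.
    Visit fig.
  Visit elm.
At cedar: go right to moss.
  moss is a leaf — visit moss.
Visit cedar.
Full post-order sequence: iris, lime, poppy, hop, teak, mint, aster, fir, daisy, fig, elm, moss, cedar.

daisy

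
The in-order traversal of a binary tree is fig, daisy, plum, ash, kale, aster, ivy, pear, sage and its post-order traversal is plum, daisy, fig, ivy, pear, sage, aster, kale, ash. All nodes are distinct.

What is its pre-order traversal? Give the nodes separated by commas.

ash, fig, daisy, plum, kale, aster, sage, pear, ivy

The last element of post-order is the root; it splits in-order into left and right subtrees.
Root ash: left subtree has 3 nodes {fig, daisy, plum}, right has 5 {kale, aster, ivy, pear, sage}.
  Root fig: left subtree has 0 nodes { }, right has 2 {daisy, plum}.
    Root daisy: left subtree has 0 nodes { }, right has 1 {plum}.
  Root kale: left subtree has 0 nodes { }, right has 4 {aster, ivy, pear, sage}.
    Root aster: left subtree has 0 nodes { }, right has 3 {ivy, pear, sage}.
      Root sage: left subtree has 2 nodes {ivy, pear}, right has 0 { }.
        Root pear: left subtree has 1 node {ivy}, right has 0 { }.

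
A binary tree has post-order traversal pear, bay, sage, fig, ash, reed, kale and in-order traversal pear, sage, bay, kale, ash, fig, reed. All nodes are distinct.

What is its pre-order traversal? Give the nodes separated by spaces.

The last element of post-order is the root; it splits in-order into left and right subtrees.
Root kale: left subtree has 3 nodes {pear, sage, bay}, right has 3 {ash, fig, reed}.
  Root sage: left subtree has 1 node {pear}, right has 1 {bay}.
  Root reed: left subtree has 2 nodes {ash, fig}, right has 0 { }.
    Root ash: left subtree has 0 nodes { }, right has 1 {fig}.

kale sage pear bay reed ash fig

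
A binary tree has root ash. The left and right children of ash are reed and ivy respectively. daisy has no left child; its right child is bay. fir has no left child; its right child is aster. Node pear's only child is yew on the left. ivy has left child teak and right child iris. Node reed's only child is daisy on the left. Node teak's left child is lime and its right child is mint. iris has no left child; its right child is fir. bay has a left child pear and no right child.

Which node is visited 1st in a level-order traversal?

Level-order visits nodes level by level from the root, left to right within each level.
Level 0: ash
Level 1: reed, ivy
Level 2: daisy, teak, iris
Level 3: bay, lime, mint, fir
Level 4: pear, aster
Level 5: yew
Full level-order sequence: ash, reed, ivy, daisy, teak, iris, bay, lime, mint, fir, pear, aster, yew.

ash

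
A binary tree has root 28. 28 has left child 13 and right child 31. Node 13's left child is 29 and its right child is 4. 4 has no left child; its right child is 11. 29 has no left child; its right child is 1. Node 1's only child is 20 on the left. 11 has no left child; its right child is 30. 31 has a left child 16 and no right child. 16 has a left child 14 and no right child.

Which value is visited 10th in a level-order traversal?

20

Level-order visits nodes level by level from the root, left to right within each level.
Level 0: 28
Level 1: 13, 31
Level 2: 29, 4, 16
Level 3: 1, 11, 14
Level 4: 20, 30
Full level-order sequence: 28, 13, 31, 29, 4, 16, 1, 11, 14, 20, 30.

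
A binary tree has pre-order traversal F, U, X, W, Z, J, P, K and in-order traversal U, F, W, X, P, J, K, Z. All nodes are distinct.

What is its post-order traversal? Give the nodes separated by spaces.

The first element of pre-order is the root; it splits in-order into left and right subtrees.
Root F: left subtree has 1 node {U}, right has 6 {W, X, P, J, K, Z}.
  Root X: left subtree has 1 node {W}, right has 4 {P, J, K, Z}.
    Root Z: left subtree has 3 nodes {P, J, K}, right has 0 { }.
      Root J: left subtree has 1 node {P}, right has 1 {K}.

U W P K J Z X F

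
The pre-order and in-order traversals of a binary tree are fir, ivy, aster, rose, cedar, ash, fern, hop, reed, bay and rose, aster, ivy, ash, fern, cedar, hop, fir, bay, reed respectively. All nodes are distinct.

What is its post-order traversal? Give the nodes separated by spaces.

The first element of pre-order is the root; it splits in-order into left and right subtrees.
Root fir: left subtree has 7 nodes {rose, aster, ivy, ash, fern, cedar, hop}, right has 2 {bay, reed}.
  Root ivy: left subtree has 2 nodes {rose, aster}, right has 4 {ash, fern, cedar, hop}.
    Root aster: left subtree has 1 node {rose}, right has 0 { }.
    Root cedar: left subtree has 2 nodes {ash, fern}, right has 1 {hop}.
      Root ash: left subtree has 0 nodes { }, right has 1 {fern}.
  Root reed: left subtree has 1 node {bay}, right has 0 { }.

rose aster fern ash hop cedar ivy bay reed fir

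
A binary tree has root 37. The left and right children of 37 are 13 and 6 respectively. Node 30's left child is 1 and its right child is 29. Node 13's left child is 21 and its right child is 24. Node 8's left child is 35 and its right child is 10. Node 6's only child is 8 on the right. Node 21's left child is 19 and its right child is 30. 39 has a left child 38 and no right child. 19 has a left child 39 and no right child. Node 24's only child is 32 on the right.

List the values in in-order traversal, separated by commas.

In-order visits the left subtree, then the node, then the right subtree.
At 37: go left to 13.
  At 13: go left to 21.
    At 21: go left to 19.
      At 19: go left to 39.
        At 39: go left to 38.
          38 is a leaf — visit 38.
        Visit 39.
        At 39: no right child.
      Visit 19.
      At 19: no right child.
    Visit 21.
    At 21: go right to 30.
      At 30: go left to 1.
        1 is a leaf — visit 1.
      Visit 30.
      At 30: go right to 29.
        29 is a leaf — visit 29.
  Visit 13.
  At 13: go right to 24.
    At 24: no left child.
    Visit 24.
    At 24: go right to 32.
      32 is a leaf — visit 32.
Visit 37.
At 37: go right to 6.
  At 6: no left child.
  Visit 6.
  At 6: go right to 8.
    At 8: go left to 35.
      35 is a leaf — visit 35.
    Visit 8.
    At 8: go right to 10.
      10 is a leaf — visit 10.

38, 39, 19, 21, 1, 30, 29, 13, 24, 32, 37, 6, 35, 8, 10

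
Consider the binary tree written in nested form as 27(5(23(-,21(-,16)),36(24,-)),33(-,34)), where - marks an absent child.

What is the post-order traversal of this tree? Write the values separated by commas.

Post-order visits the left subtree, then the right subtree, then the node.
At 27: go left to 5.
  At 5: go left to 23.
    At 23: no left child.
    At 23: go right to 21.
      At 21: no left child.
      At 21: go right to 16.
        16 is a leaf — visit 16.
      Visit 21.
    Visit 23.
  At 5: go right to 36.
    At 36: go left to 24.
      24 is a leaf — visit 24.
    At 36: no right child.
    Visit 36.
  Visit 5.
At 27: go right to 33.
  At 33: no left child.
  At 33: go right to 34.
    34 is a leaf — visit 34.
  Visit 33.
Visit 27.

16, 21, 23, 24, 36, 5, 34, 33, 27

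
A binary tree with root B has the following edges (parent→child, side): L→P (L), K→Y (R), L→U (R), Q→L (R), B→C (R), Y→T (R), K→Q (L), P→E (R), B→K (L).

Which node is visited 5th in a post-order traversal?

Post-order visits the left subtree, then the right subtree, then the node.
At B: go left to K.
  At K: go left to Q.
    At Q: no left child.
    At Q: go right to L.
      At L: go left to P.
        At P: no left child.
        At P: go right to E.
          E is a leaf — visit E.
        Visit P.
      At L: go right to U.
        U is a leaf — visit U.
      Visit L.
    Visit Q.
  At K: go right to Y.
    At Y: no left child.
    At Y: go right to T.
      T is a leaf — visit T.
    Visit Y.
  Visit K.
At B: go right to C.
  C is a leaf — visit C.
Visit B.
Full post-order sequence: E, P, U, L, Q, T, Y, K, C, B.

Q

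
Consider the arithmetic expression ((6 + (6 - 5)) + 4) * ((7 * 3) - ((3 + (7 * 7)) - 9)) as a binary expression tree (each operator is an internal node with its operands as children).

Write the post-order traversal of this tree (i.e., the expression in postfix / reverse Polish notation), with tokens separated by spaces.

Post-order on an expression tree gives postfix notation: for each operator, emit left operand, right operand, then the operator.

6 6 5 - + 4 + 7 3 * 3 7 7 * + 9 - - *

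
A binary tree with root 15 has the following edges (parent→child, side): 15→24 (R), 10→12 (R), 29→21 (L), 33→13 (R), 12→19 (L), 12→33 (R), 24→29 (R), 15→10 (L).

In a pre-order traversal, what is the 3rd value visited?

12

Pre-order visits the node, then its left subtree, then its right subtree.
Visit 15.
At 15: go left to 10.
  Visit 10.
  At 10: no left child.
  At 10: go right to 12.
    Visit 12.
    At 12: go left to 19.
      19 is a leaf — visit 19.
    At 12: go right to 33.
      Visit 33.
      At 33: no left child.
      At 33: go right to 13.
        13 is a leaf — visit 13.
At 15: go right to 24.
  Visit 24.
  At 24: no left child.
  At 24: go right to 29.
    Visit 29.
    At 29: go left to 21.
      21 is a leaf — visit 21.
    At 29: no right child.
Full pre-order sequence: 15, 10, 12, 19, 33, 13, 24, 29, 21.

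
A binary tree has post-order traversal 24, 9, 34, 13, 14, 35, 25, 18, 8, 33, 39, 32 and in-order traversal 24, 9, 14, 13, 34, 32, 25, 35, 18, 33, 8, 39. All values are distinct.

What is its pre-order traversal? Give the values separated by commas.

The last element of post-order is the root; it splits in-order into left and right subtrees.
Root 32: left subtree has 5 nodes {24, 9, 14, 13, 34}, right has 6 {25, 35, 18, 33, 8, 39}.
  Root 14: left subtree has 2 nodes {24, 9}, right has 2 {13, 34}.
    Root 9: left subtree has 1 node {24}, right has 0 { }.
    Root 13: left subtree has 0 nodes { }, right has 1 {34}.
  Root 39: left subtree has 5 nodes {25, 35, 18, 33, 8}, right has 0 { }.
    Root 33: left subtree has 3 nodes {25, 35, 18}, right has 1 {8}.
      Root 18: left subtree has 2 nodes {25, 35}, right has 0 { }.
        Root 25: left subtree has 0 nodes { }, right has 1 {35}.

32, 14, 9, 24, 13, 34, 39, 33, 18, 25, 35, 8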